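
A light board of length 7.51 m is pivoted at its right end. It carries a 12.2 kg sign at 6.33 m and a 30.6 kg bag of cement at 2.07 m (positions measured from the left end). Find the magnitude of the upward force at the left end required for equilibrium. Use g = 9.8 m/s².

Choose the right end as the axis so the unknown pivot reaction has zero arm there.
Sign: 12.2 × 9.8 = 119.6 N down at 6.33 m → arm 1.18 m, τ = 119.6 × 1.18 = 141.1 N·m counterclockwise.
Bag of cement: 30.6 × 9.8 = 299.9 N down at 2.07 m → arm 5.44 m, τ = 299.9 × 5.44 = 1631 N·m counterclockwise.
Net moment of the loads = 1772 N·m counterclockwise.
The upward force F acts at the left end, arm 7.51 m, giving F × 7.51 clockwise.
Balancing moments: F × 7.51 = 1772, giving F = 1772 / 7.51 = 236 N.

F ≈ 236 N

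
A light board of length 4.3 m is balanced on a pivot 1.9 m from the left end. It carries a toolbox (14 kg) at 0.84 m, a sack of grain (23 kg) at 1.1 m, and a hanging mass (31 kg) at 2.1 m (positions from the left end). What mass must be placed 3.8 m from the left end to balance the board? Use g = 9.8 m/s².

m ≈ 14.2 kg

Take moments about the pivot (at 1.9 m from the left end).
Toolbox: 14 × 9.8 = 137.2 N down at 0.84 m → arm 1.06 m, τ = 137.2 × 1.06 = 145.4 N·m counterclockwise.
Sack of grain: 23 × 9.8 = 225.4 N down at 1.1 m → arm 0.8 m, τ = 225.4 × 0.8 = 180.3 N·m counterclockwise.
Hanging mass: 31 × 9.8 = 303.8 N down at 2.1 m → arm 0.2 m, τ = 303.8 × 0.2 = 60.76 N·m clockwise.
Net moment of known loads = 264.9 N·m counterclockwise.
An unknown mass m at 3.8 m has arm 1.9 m; its moment is m·g·1.9 clockwise.
Setting net torque to zero: m × 9.8 × 1.9 = 264.9 → m = 264.9 / (9.8 × 1.9) = 14.2 kg.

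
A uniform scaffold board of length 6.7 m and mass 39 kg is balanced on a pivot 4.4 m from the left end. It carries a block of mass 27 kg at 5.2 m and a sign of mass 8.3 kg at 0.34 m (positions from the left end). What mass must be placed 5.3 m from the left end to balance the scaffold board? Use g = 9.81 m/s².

Taking torques about the pivot (at 4.4 m from the left end):
Beam weight: 39 × 9.81 = 382.6 N down at 3.35 m → arm 1.05 m, τ = 382.6 × 1.05 = 401.7 N·m counterclockwise.
Block: 27 × 9.81 = 264.9 N down at 5.2 m → arm 0.8 m, τ = 264.9 × 0.8 = 211.9 N·m clockwise.
Sign: 8.3 × 9.81 = 81.42 N down at 0.34 m → arm 4.06 m, τ = 81.42 × 4.06 = 330.6 N·m counterclockwise.
Net moment of known loads = 520.4 N·m counterclockwise.
An unknown mass m at 5.3 m has arm 0.9 m; its moment is m·g·0.9 clockwise.
Balancing moments: m × 9.81 × 0.9 = 520.4, giving m = 520.4 / (9.81 × 0.9) = 58.9 kg.

m ≈ 58.9 kg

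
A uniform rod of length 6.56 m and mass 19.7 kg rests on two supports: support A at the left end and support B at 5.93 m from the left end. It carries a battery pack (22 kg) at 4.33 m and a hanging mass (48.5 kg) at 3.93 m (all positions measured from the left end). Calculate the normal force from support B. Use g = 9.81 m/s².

Take moments about support A.
Beam weight: 19.7 × 9.81 = 193.3 N down at 3.28 m → arm 3.28 m, τ = 193.3 × 3.28 = 634 N·m clockwise.
Battery pack: 22 × 9.81 = 215.8 N down at 4.33 m → arm 4.33 m, τ = 215.8 × 4.33 = 934.4 N·m clockwise.
Hanging mass: 48.5 × 9.81 = 475.8 N down at 3.93 m → arm 3.93 m, τ = 475.8 × 3.93 = 1870 N·m clockwise.
Net load moment about support A = 3438 N·m clockwise.
Reaction R at support B is upward at 5.93 m, arm 5.93 m → moment R × 5.93 counterclockwise.
Στ = 0 ⇒ R × 5.93 = 3438 ⇒ R = 580 N.

R_B ≈ 580 N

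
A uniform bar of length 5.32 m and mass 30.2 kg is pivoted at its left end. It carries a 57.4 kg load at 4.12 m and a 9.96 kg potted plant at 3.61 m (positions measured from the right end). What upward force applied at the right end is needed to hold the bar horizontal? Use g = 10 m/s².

Sum moments about the left end (the unknown pivot reaction has zero arm there).
Beam weight: 30.2 × 10 = 302 N down at 2.66 m → arm 2.66 m, τ = 302 × 2.66 = 803.3 N·m clockwise.
Load: 57.4 × 10 = 574 N down at 4.12 m → arm 1.2 m, τ = 574 × 1.2 = 688.8 N·m clockwise.
Potted plant: 9.96 × 10 = 99.6 N down at 3.61 m → arm 1.71 m, τ = 99.6 × 1.71 = 170.3 N·m clockwise.
Net moment of the loads = 1662 N·m clockwise.
The upward force F acts at the right end, arm 5.32 m, giving F × 5.32 counterclockwise.
For rotational equilibrium, F × 5.32 = 1662, so F = 1662 / 5.32 = 312 N.

F ≈ 312 N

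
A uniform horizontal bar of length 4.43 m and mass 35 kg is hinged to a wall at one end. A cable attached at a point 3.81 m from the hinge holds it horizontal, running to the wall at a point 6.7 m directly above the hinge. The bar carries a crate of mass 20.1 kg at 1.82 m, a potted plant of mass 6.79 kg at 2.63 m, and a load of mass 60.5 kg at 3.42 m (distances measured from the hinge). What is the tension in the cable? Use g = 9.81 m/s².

Take moments about the hinge.
Beam weight: 35 × 9.81 = 343.4 N down at 2.215 m → arm 2.215 m, τ = 343.4 × 2.215 = 760.6 N·m clockwise.
Crate: 20.1 × 9.81 = 197.2 N down at 1.82 m → arm 1.82 m, τ = 197.2 × 1.82 = 358.9 N·m clockwise.
Potted plant: 6.79 × 9.81 = 66.61 N down at 2.63 m → arm 2.63 m, τ = 66.61 × 2.63 = 175.2 N·m clockwise.
Load: 60.5 × 9.81 = 593.5 N down at 3.42 m → arm 3.42 m, τ = 593.5 × 3.42 = 2030 N·m clockwise.
Total clockwise load moment = 3325 N·m.
The cable tension T acts at 3.81 m; only its component perpendicular to the bar, T sinθ, produces torque. sinθ = h/√(h²+d²) = 6.7/√(6.7²+3.81²) = 0.8693.
Balancing moments: T × 3.81 × 0.8693 = 3325, giving T = 3325 / 3.312 = 1000 N.

T ≈ 1000 N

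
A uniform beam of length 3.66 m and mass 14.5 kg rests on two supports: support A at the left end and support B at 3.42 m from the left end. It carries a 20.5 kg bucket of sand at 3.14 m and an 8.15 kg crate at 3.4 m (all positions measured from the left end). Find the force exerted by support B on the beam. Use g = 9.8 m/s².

R_B ≈ 340 N

Taking torques about support A:
Beam weight: 14.5 × 9.8 = 142.1 N down at 1.83 m → arm 1.83 m, τ = 142.1 × 1.83 = 260 N·m clockwise.
Bucket of sand: 20.5 × 9.8 = 200.9 N down at 3.14 m → arm 3.14 m, τ = 200.9 × 3.14 = 630.8 N·m clockwise.
Crate: 8.15 × 9.8 = 79.87 N down at 3.4 m → arm 3.4 m, τ = 79.87 × 3.4 = 271.6 N·m clockwise.
Net load moment about support A = 1162 N·m clockwise.
Reaction R at support B is upward at 3.42 m, arm 3.42 m → moment R × 3.42 counterclockwise.
Setting net torque to zero: R × 3.42 = 1162 → R = 340 N.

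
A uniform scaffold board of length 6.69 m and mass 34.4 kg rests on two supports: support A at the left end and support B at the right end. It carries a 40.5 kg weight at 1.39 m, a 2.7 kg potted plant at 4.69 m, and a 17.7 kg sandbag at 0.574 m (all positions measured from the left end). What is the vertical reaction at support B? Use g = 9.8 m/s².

R_B ≈ 284 N

Choose support A as the axis so its reaction then has zero moment arm.
Beam weight: 34.4 × 9.8 = 337.1 N down at 3.345 m → arm 3.345 m, τ = 337.1 × 3.345 = 1128 N·m clockwise.
Weight: 40.5 × 9.8 = 396.9 N down at 1.39 m → arm 1.39 m, τ = 396.9 × 1.39 = 551.7 N·m clockwise.
Potted plant: 2.7 × 9.8 = 26.46 N down at 4.69 m → arm 4.69 m, τ = 26.46 × 4.69 = 124.1 N·m clockwise.
Sandbag: 17.7 × 9.8 = 173.5 N down at 0.574 m → arm 0.574 m, τ = 173.5 × 0.574 = 99.59 N·m clockwise.
Net load moment about support A = 1903 N·m clockwise.
Reaction R at support B is upward at 6.69 m, arm 6.69 m → moment R × 6.69 counterclockwise.
Στ = 0 ⇒ R × 6.69 = 1903 ⇒ R = 284 N.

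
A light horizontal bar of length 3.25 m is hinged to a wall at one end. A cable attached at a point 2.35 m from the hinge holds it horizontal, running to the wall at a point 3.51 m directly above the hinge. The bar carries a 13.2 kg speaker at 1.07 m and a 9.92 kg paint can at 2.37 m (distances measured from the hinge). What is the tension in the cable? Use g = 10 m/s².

T ≈ 193 N

Taking torques about the hinge:
Speaker: 13.2 × 10 = 132 N down at 1.07 m → arm 1.07 m, τ = 132 × 1.07 = 141.2 N·m clockwise.
Paint can: 9.92 × 10 = 99.2 N down at 2.37 m → arm 2.37 m, τ = 99.2 × 2.37 = 235.1 N·m clockwise.
Total clockwise load moment = 376.3 N·m.
The cable tension T acts at 2.35 m; only its component perpendicular to the bar, T sinθ, produces torque. sinθ = h/√(h²+d²) = 3.51/√(3.51²+2.35²) = 0.831.
Setting net torque to zero: T × 2.35 × 0.831 = 376.3 → T = 376.3 / 1.953 = 193 N.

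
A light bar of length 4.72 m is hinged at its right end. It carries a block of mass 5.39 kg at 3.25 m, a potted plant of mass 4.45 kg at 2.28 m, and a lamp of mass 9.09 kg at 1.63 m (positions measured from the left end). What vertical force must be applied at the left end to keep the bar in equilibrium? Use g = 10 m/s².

F ≈ 99.3 N

Taking torques about the right end:
Block: 5.39 × 10 = 53.9 N down at 3.25 m → arm 1.47 m, τ = 53.9 × 1.47 = 79.23 N·m counterclockwise.
Potted plant: 4.45 × 10 = 44.5 N down at 2.28 m → arm 2.44 m, τ = 44.5 × 2.44 = 108.6 N·m counterclockwise.
Lamp: 9.09 × 10 = 90.9 N down at 1.63 m → arm 3.09 m, τ = 90.9 × 3.09 = 280.9 N·m counterclockwise.
Net moment of the loads = 468.7 N·m counterclockwise.
The upward force F acts at the left end, arm 4.72 m, giving F × 4.72 clockwise.
Setting net torque to zero: F × 4.72 = 468.7 → F = 468.7 / 4.72 = 99.3 N.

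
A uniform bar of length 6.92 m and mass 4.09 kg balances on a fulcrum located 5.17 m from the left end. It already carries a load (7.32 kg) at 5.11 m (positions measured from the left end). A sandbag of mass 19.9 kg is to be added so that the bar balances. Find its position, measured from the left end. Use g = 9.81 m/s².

x ≈ 5.54 m from the left end

Taking torques about the fulcrum (at 5.17 m from the left end):
Beam weight: 4.09 × 9.81 = 40.12 N down at 3.46 m → arm 1.71 m, τ = 40.12 × 1.71 = 68.61 N·m counterclockwise.
Load: 7.32 × 9.81 = 71.81 N down at 5.11 m → arm 0.06 m, τ = 71.81 × 0.06 = 4.309 N·m counterclockwise.
Net moment of existing loads = 72.92 N·m counterclockwise.
The sandbag weighs 19.9 × 9.81 = 195.2 N and must supply an equal clockwise moment, so its lever arm about the fulcrum is 72.92 / 195.2 = 0.374 m.
That puts it at 5.17 + 0.374 = 5.54 m from the left end.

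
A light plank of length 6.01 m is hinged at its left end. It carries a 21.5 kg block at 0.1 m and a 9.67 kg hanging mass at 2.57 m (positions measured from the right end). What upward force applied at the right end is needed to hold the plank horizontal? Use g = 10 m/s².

Take moments about the left end.
Block: 21.5 × 10 = 215 N down at 0.1 m → arm 5.91 m, τ = 215 × 5.91 = 1271 N·m clockwise.
Hanging mass: 9.67 × 10 = 96.7 N down at 2.57 m → arm 3.44 m, τ = 96.7 × 3.44 = 332.6 N·m clockwise.
Net moment of the loads = 1604 N·m clockwise.
The upward force F acts at the right end, arm 6.01 m, giving F × 6.01 counterclockwise.
Setting net torque to zero: F × 6.01 = 1604 → F = 1604 / 6.01 = 267 N.

F ≈ 267 N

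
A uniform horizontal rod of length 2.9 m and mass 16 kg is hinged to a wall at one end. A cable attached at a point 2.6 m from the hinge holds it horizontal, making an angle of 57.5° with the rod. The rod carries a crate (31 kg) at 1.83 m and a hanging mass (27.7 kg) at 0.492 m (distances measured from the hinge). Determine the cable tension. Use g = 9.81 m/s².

T ≈ 419 N

Taking torques about the hinge:
Beam weight: 16 × 9.81 = 157 N down at 1.45 m → arm 1.45 m, τ = 157 × 1.45 = 227.7 N·m clockwise.
Crate: 31 × 9.81 = 304.1 N down at 1.83 m → arm 1.83 m, τ = 304.1 × 1.83 = 556.5 N·m clockwise.
Hanging mass: 27.7 × 9.81 = 271.7 N down at 0.492 m → arm 0.492 m, τ = 271.7 × 0.492 = 133.7 N·m clockwise.
Total clockwise load moment = 917.9 N·m.
The cable tension T acts at 2.6 m; only its component perpendicular to the rod, T sinθ, produces torque. sin 57.5° = 0.8434.
Στ = 0 ⇒ T × 2.6 × 0.8434 = 917.9 ⇒ T = 917.9 / 2.193 = 419 N.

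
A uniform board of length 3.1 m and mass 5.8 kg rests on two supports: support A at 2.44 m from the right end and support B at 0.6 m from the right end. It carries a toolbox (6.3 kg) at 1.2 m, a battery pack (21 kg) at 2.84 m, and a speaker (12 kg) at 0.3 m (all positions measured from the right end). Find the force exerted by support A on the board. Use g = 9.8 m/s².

Take moments about support B.
Beam weight: 5.8 × 9.8 = 56.84 N down at 1.55 m → arm 0.95 m, τ = 56.84 × 0.95 = 54 N·m counterclockwise.
Toolbox: 6.3 × 9.8 = 61.74 N down at 1.2 m → arm 0.6 m, τ = 61.74 × 0.6 = 37.04 N·m counterclockwise.
Battery pack: 21 × 9.8 = 205.8 N down at 2.84 m → arm 2.24 m, τ = 205.8 × 2.24 = 461 N·m counterclockwise.
Speaker: 12 × 9.8 = 117.6 N down at 0.3 m → arm 0.3 m, τ = 117.6 × 0.3 = 35.28 N·m clockwise.
Net load moment about support B = 516.8 N·m counterclockwise.
Reaction R at support A is upward at 2.44 m, arm 1.84 m → moment R × 1.84 clockwise.
Στ = 0 ⇒ R × 1.84 = 516.8 ⇒ R = 281 N.

R_A ≈ 281 N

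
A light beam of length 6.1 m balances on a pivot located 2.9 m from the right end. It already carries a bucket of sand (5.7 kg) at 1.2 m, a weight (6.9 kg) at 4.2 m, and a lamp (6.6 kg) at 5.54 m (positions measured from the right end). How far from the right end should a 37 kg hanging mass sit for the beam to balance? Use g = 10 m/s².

Taking torques about the pivot (at 2.9 m from the right end):
Bucket of sand: 5.7 × 10 = 57 N down at 1.2 m → arm 1.7 m, τ = 57 × 1.7 = 96.9 N·m clockwise.
Weight: 6.9 × 10 = 69 N down at 4.2 m → arm 1.3 m, τ = 69 × 1.3 = 89.7 N·m counterclockwise.
Lamp: 6.6 × 10 = 66 N down at 5.54 m → arm 2.64 m, τ = 66 × 2.64 = 174.2 N·m counterclockwise.
Net moment of existing loads = 167 N·m counterclockwise.
The hanging mass weighs 37 × 10 = 370 N and must supply an equal clockwise moment, so its lever arm about the pivot is 167 / 370 = 0.451 m.
That puts it at 2.9 − 0.451 = 2.45 m from the right end.

x ≈ 2.45 m from the right end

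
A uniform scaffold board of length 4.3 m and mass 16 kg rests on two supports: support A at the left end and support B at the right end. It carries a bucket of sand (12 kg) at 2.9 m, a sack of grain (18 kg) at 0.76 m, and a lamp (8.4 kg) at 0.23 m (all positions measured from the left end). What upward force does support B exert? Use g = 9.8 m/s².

Take moments about support A.
Beam weight: 16 × 9.8 = 156.8 N down at 2.15 m → arm 2.15 m, τ = 156.8 × 2.15 = 337.1 N·m clockwise.
Bucket of sand: 12 × 9.8 = 117.6 N down at 2.9 m → arm 2.9 m, τ = 117.6 × 2.9 = 341 N·m clockwise.
Sack of grain: 18 × 9.8 = 176.4 N down at 0.76 m → arm 0.76 m, τ = 176.4 × 0.76 = 134.1 N·m clockwise.
Lamp: 8.4 × 9.8 = 82.32 N down at 0.23 m → arm 0.23 m, τ = 82.32 × 0.23 = 18.93 N·m clockwise.
Net load moment about support A = 831.1 N·m clockwise.
Reaction R at support B is upward at 4.3 m, arm 4.3 m → moment R × 4.3 counterclockwise.
Balancing moments: R × 4.3 = 831.1, giving R = 193 N.

R_B ≈ 193 N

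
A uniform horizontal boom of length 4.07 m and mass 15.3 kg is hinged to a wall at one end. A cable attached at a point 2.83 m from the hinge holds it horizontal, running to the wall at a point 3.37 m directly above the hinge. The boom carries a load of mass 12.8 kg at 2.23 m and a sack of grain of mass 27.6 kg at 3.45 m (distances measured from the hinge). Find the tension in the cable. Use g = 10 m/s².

Taking torques about the hinge:
Beam weight: 15.3 × 10 = 153 N down at 2.035 m → arm 2.035 m, τ = 153 × 2.035 = 311.4 N·m clockwise.
Load: 12.8 × 10 = 128 N down at 2.23 m → arm 2.23 m, τ = 128 × 2.23 = 285.4 N·m clockwise.
Sack of grain: 27.6 × 10 = 276 N down at 3.45 m → arm 3.45 m, τ = 276 × 3.45 = 952.2 N·m clockwise.
Total clockwise load moment = 1549 N·m.
The cable tension T acts at 2.83 m; only its component perpendicular to the boom, T sinθ, produces torque. sinθ = h/√(h²+d²) = 3.37/√(3.37²+2.83²) = 0.7658.
Setting net torque to zero: T × 2.83 × 0.7658 = 1549 → T = 1549 / 2.167 = 715 N.

T ≈ 715 N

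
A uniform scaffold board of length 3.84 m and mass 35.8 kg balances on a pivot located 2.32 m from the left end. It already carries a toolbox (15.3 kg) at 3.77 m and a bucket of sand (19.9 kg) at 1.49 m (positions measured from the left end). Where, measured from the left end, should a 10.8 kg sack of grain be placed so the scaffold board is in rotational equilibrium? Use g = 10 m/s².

About the pivot (at 2.32 m from the left end):
Beam weight: 35.8 × 10 = 358 N down at 1.92 m → arm 0.4 m, τ = 358 × 0.4 = 143.2 N·m counterclockwise.
Toolbox: 15.3 × 10 = 153 N down at 3.77 m → arm 1.45 m, τ = 153 × 1.45 = 221.8 N·m clockwise.
Bucket of sand: 19.9 × 10 = 199 N down at 1.49 m → arm 0.83 m, τ = 199 × 0.83 = 165.2 N·m counterclockwise.
Net moment of existing loads = 86.6 N·m counterclockwise.
The sack of grain weighs 10.8 × 10 = 108 N and must supply an equal clockwise moment, so its lever arm about the pivot is 86.6 / 108 = 0.802 m.
That puts it at 2.32 + 0.802 = 3.12 m from the left end.

x ≈ 3.12 m from the left end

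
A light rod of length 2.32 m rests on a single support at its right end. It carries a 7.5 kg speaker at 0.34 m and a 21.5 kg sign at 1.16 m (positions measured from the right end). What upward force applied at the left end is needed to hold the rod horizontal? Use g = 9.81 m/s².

F ≈ 116 N

Taking torques about the right end:
Speaker: 7.5 × 9.81 = 73.58 N down at 0.34 m → arm 0.34 m, τ = 73.58 × 0.34 = 25.02 N·m counterclockwise.
Sign: 21.5 × 9.81 = 210.9 N down at 1.16 m → arm 1.16 m, τ = 210.9 × 1.16 = 244.6 N·m counterclockwise.
Net moment of the loads = 269.6 N·m counterclockwise.
The upward force F acts at the left end, arm 2.32 m, giving F × 2.32 clockwise.
Balancing moments: F × 2.32 = 269.6, giving F = 269.6 / 2.32 = 116 N.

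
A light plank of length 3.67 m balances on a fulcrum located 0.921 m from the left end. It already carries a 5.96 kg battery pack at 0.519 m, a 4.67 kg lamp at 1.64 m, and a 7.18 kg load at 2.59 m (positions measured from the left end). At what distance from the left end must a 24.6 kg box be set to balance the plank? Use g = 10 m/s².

x ≈ 0.395 m from the left end

Taking torques about the fulcrum (at 0.921 m from the left end):
Battery pack: 5.96 × 10 = 59.6 N down at 0.519 m → arm 0.402 m, τ = 59.6 × 0.402 = 23.96 N·m counterclockwise.
Lamp: 4.67 × 10 = 46.7 N down at 1.64 m → arm 0.719 m, τ = 46.7 × 0.719 = 33.58 N·m clockwise.
Load: 7.18 × 10 = 71.8 N down at 2.59 m → arm 1.669 m, τ = 71.8 × 1.669 = 119.8 N·m clockwise.
Net moment of existing loads = 129.4 N·m clockwise.
The box weighs 24.6 × 10 = 246 N and must supply an equal counterclockwise moment, so its lever arm about the fulcrum is 129.4 / 246 = 0.526 m.
That puts it at 0.921 − 0.526 = 0.395 m from the left end.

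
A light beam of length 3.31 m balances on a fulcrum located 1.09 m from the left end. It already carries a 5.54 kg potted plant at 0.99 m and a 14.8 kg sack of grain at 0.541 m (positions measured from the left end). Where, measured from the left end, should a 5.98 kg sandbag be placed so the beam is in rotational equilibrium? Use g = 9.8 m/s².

x ≈ 2.54 m from the left end

Taking torques about the fulcrum (at 1.09 m from the left end):
Potted plant: 5.54 × 9.8 = 54.29 N down at 0.99 m → arm 0.1 m, τ = 54.29 × 0.1 = 5.429 N·m counterclockwise.
Sack of grain: 14.8 × 9.8 = 145 N down at 0.541 m → arm 0.549 m, τ = 145 × 0.549 = 79.61 N·m counterclockwise.
Net moment of existing loads = 85.04 N·m counterclockwise.
The sandbag weighs 5.98 × 9.8 = 58.6 N and must supply an equal clockwise moment, so its lever arm about the fulcrum is 85.04 / 58.6 = 1.45 m.
That puts it at 1.09 + 1.45 = 2.54 m from the left end.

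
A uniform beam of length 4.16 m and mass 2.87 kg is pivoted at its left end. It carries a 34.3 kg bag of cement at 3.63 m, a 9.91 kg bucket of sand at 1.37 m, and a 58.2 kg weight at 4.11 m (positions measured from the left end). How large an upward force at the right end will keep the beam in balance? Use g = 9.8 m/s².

Sum moments about the left end (the unknown pivot reaction has zero arm there).
Beam weight: 2.87 × 9.8 = 28.13 N down at 2.08 m → arm 2.08 m, τ = 28.13 × 2.08 = 58.51 N·m clockwise.
Bag of cement: 34.3 × 9.8 = 336.1 N down at 3.63 m → arm 3.63 m, τ = 336.1 × 3.63 = 1220 N·m clockwise.
Bucket of sand: 9.91 × 9.8 = 97.12 N down at 1.37 m → arm 1.37 m, τ = 97.12 × 1.37 = 133.1 N·m clockwise.
Weight: 58.2 × 9.8 = 570.4 N down at 4.11 m → arm 4.11 m, τ = 570.4 × 4.11 = 2344 N·m clockwise.
Net moment of the loads = 3756 N·m clockwise.
The upward force F acts at the right end, arm 4.16 m, giving F × 4.16 counterclockwise.
For rotational equilibrium, F × 4.16 = 3756, so F = 3756 / 4.16 = 903 N.

F ≈ 903 N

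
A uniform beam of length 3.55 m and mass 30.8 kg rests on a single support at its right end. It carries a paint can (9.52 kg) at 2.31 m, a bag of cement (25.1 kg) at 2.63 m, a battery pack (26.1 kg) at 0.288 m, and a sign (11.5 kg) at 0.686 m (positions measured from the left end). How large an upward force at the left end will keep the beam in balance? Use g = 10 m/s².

About the right end:
Beam weight: 30.8 × 10 = 308 N down at 1.775 m → arm 1.775 m, τ = 308 × 1.775 = 546.7 N·m counterclockwise.
Paint can: 9.52 × 10 = 95.2 N down at 2.31 m → arm 1.24 m, τ = 95.2 × 1.24 = 118 N·m counterclockwise.
Bag of cement: 25.1 × 10 = 251 N down at 2.63 m → arm 0.92 m, τ = 251 × 0.92 = 230.9 N·m counterclockwise.
Battery pack: 26.1 × 10 = 261 N down at 0.288 m → arm 3.262 m, τ = 261 × 3.262 = 851.4 N·m counterclockwise.
Sign: 11.5 × 10 = 115 N down at 0.686 m → arm 2.864 m, τ = 115 × 2.864 = 329.4 N·m counterclockwise.
Net moment of the loads = 2076 N·m counterclockwise.
The upward force F acts at the left end, arm 3.55 m, giving F × 3.55 clockwise.
Στ = 0 ⇒ F × 3.55 = 2076 ⇒ F = 2076 / 3.55 = 585 N.

F ≈ 585 N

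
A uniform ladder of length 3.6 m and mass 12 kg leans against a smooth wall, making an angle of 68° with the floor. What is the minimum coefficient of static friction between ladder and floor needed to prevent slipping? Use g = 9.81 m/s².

μ_min ≈ 0.202

Taking torques about the foot of the ladder:
Ladder weight 12×9.81 = 117.7 N acts at 1.8 m along the ladder; its horizontal arm is 1.8·cos68° = 0.6743 m → τ = 79.37 N·m clockwise.
Wall normal N acts horizontally at the top; its moment arm is the height L sinθ = 3.6·sin68° = 3.338 m, counterclockwise.
Setting net torque to zero: N × 3.338 = 79.37 → N = 23.78 N.
ΣFx = 0 ⇒ f = N_wall = 23.78 N. ΣFy = 0 ⇒ N_floor = 117.7 N.
μ_min = f / N_floor = 23.78 / 117.7 = 0.202.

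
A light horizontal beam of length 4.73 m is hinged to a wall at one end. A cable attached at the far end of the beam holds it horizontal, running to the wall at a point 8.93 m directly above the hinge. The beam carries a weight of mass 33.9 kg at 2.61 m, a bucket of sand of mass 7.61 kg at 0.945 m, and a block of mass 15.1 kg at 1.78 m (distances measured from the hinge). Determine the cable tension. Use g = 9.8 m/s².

T ≈ 287 N

Taking torques about the hinge:
Weight: 33.9 × 9.8 = 332.2 N down at 2.61 m → arm 2.61 m, τ = 332.2 × 2.61 = 867 N·m clockwise.
Bucket of sand: 7.61 × 9.8 = 74.58 N down at 0.945 m → arm 0.945 m, τ = 74.58 × 0.945 = 70.48 N·m clockwise.
Block: 15.1 × 9.8 = 148 N down at 1.78 m → arm 1.78 m, τ = 148 × 1.78 = 263.4 N·m clockwise.
Total clockwise load moment = 1201 N·m.
The cable tension T acts at 4.73 m; only its component perpendicular to the beam, T sinθ, produces torque. sinθ = h/√(h²+d²) = 8.93/√(8.93²+4.73²) = 0.8837.
Στ = 0 ⇒ T × 4.73 × 0.8837 = 1201 ⇒ T = 1201 / 4.18 = 287 N.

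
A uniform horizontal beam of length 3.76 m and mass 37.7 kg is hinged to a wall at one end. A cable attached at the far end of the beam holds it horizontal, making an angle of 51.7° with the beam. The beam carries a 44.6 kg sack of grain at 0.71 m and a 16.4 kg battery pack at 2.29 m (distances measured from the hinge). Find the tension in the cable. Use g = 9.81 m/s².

Take moments about the hinge.
Beam weight: 37.7 × 9.81 = 369.8 N down at 1.88 m → arm 1.88 m, τ = 369.8 × 1.88 = 695.2 N·m clockwise.
Sack of grain: 44.6 × 9.81 = 437.5 N down at 0.71 m → arm 0.71 m, τ = 437.5 × 0.71 = 310.6 N·m clockwise.
Battery pack: 16.4 × 9.81 = 160.9 N down at 2.29 m → arm 2.29 m, τ = 160.9 × 2.29 = 368.5 N·m clockwise.
Total clockwise load moment = 1374 N·m.
The cable tension T acts at 3.76 m; only its component perpendicular to the beam, T sinθ, produces torque. sin 51.7° = 0.7848.
Setting net torque to zero: T × 3.76 × 0.7848 = 1374 → T = 1374 / 2.951 = 466 N.

T ≈ 466 N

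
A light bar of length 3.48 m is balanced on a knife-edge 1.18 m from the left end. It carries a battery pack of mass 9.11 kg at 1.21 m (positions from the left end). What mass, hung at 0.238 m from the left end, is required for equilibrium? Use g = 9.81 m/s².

Taking torques about the knife-edge (at 1.18 m from the left end):
Battery pack: 9.11 × 9.81 = 89.37 N down at 1.21 m → arm 0.03 m, τ = 89.37 × 0.03 = 2.681 N·m clockwise.
Net moment of known loads = 2.681 N·m clockwise.
An unknown mass m at 0.238 m has arm 0.942 m; its moment is m·g·0.942 counterclockwise.
For rotational equilibrium, m × 9.81 × 0.942 = 2.681, so m = 2.681 / (9.81 × 0.942) = 0.29 kg.

m ≈ 0.29 kg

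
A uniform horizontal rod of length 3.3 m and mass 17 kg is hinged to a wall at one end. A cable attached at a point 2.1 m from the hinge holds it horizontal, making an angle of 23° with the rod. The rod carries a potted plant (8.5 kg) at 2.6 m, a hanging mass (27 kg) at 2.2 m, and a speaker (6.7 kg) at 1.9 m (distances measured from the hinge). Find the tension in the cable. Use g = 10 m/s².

T ≈ 1490 N

Take moments about the hinge.
Beam weight: 17 × 10 = 170 N down at 1.65 m → arm 1.65 m, τ = 170 × 1.65 = 280.5 N·m clockwise.
Potted plant: 8.5 × 10 = 85 N down at 2.6 m → arm 2.6 m, τ = 85 × 2.6 = 221 N·m clockwise.
Hanging mass: 27 × 10 = 270 N down at 2.2 m → arm 2.2 m, τ = 270 × 2.2 = 594 N·m clockwise.
Speaker: 6.7 × 10 = 67 N down at 1.9 m → arm 1.9 m, τ = 67 × 1.9 = 127.3 N·m clockwise.
Total clockwise load moment = 1223 N·m.
The cable tension T acts at 2.1 m; only its component perpendicular to the rod, T sinθ, produces torque. sin 23° = 0.3907.
For rotational equilibrium, T × 2.1 × 0.3907 = 1223, so T = 1223 / 0.8205 = 1490 N.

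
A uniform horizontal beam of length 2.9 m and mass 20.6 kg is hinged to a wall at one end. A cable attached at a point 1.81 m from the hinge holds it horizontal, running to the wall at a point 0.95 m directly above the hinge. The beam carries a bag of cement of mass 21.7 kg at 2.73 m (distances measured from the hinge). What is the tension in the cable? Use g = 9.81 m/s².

T ≈ 1040 N

Choose the hinge as the axis so the unknown hinge reaction has zero arm there.
Beam weight: 20.6 × 9.81 = 202.1 N down at 1.45 m → arm 1.45 m, τ = 202.1 × 1.45 = 293 N·m clockwise.
Bag of cement: 21.7 × 9.81 = 212.9 N down at 2.73 m → arm 2.73 m, τ = 212.9 × 2.73 = 581.2 N·m clockwise.
Total clockwise load moment = 874.2 N·m.
The cable tension T acts at 1.81 m; only its component perpendicular to the beam, T sinθ, produces torque. sinθ = h/√(h²+d²) = 0.95/√(0.95²+1.81²) = 0.4647.
Setting net torque to zero: T × 1.81 × 0.4647 = 874.2 → T = 874.2 / 0.8411 = 1040 N.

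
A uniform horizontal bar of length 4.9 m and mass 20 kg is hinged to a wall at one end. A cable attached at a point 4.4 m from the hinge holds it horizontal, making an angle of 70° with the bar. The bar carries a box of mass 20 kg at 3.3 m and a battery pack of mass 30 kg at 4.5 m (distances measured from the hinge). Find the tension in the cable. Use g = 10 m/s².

T ≈ 605 N

Sum moments about the hinge (the unknown hinge reaction has zero arm there).
Beam weight: 20 × 10 = 200 N down at 2.45 m → arm 2.45 m, τ = 200 × 2.45 = 490 N·m clockwise.
Box: 20 × 10 = 200 N down at 3.3 m → arm 3.3 m, τ = 200 × 3.3 = 660 N·m clockwise.
Battery pack: 30 × 10 = 300 N down at 4.5 m → arm 4.5 m, τ = 300 × 4.5 = 1350 N·m clockwise.
Total clockwise load moment = 2500 N·m.
The cable tension T acts at 4.4 m; only its component perpendicular to the bar, T sinθ, produces torque. sin 70° = 0.9397.
Setting net torque to zero: T × 4.4 × 0.9397 = 2500 → T = 2500 / 4.135 = 605 N.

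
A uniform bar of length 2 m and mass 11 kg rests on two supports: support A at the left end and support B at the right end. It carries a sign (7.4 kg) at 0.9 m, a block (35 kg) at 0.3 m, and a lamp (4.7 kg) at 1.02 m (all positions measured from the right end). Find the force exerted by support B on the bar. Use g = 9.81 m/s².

Take moments about support A.
Beam weight: 11 × 9.81 = 107.9 N down at 1 m → arm 1 m, τ = 107.9 × 1 = 107.9 N·m clockwise.
Sign: 7.4 × 9.81 = 72.59 N down at 0.9 m → arm 1.1 m, τ = 72.59 × 1.1 = 79.85 N·m clockwise.
Block: 35 × 9.81 = 343.4 N down at 0.3 m → arm 1.7 m, τ = 343.4 × 1.7 = 583.8 N·m clockwise.
Lamp: 4.7 × 9.81 = 46.11 N down at 1.02 m → arm 0.98 m, τ = 46.11 × 0.98 = 45.19 N·m clockwise.
Net load moment about support A = 816.7 N·m clockwise.
Reaction R at support B is upward at 0 m, arm 2 m → moment R × 2 counterclockwise.
Balancing moments: R × 2 = 816.7, giving R = 408 N.

R_B ≈ 408 N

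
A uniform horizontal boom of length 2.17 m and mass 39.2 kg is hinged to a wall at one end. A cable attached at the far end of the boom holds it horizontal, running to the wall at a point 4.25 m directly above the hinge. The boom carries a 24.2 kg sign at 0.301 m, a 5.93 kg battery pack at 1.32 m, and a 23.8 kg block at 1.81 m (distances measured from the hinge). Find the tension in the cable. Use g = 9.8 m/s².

T ≈ 511 N

Sum moments about the hinge (the unknown hinge reaction has zero arm there).
Beam weight: 39.2 × 9.8 = 384.2 N down at 1.085 m → arm 1.085 m, τ = 384.2 × 1.085 = 416.9 N·m clockwise.
Sign: 24.2 × 9.8 = 237.2 N down at 0.301 m → arm 0.301 m, τ = 237.2 × 0.301 = 71.4 N·m clockwise.
Battery pack: 5.93 × 9.8 = 58.11 N down at 1.32 m → arm 1.32 m, τ = 58.11 × 1.32 = 76.71 N·m clockwise.
Block: 23.8 × 9.8 = 233.2 N down at 1.81 m → arm 1.81 m, τ = 233.2 × 1.81 = 422.1 N·m clockwise.
Total clockwise load moment = 987.1 N·m.
The cable tension T acts at 2.17 m; only its component perpendicular to the boom, T sinθ, produces torque. sinθ = h/√(h²+d²) = 4.25/√(4.25²+2.17²) = 0.8906.
Στ = 0 ⇒ T × 2.17 × 0.8906 = 987.1 ⇒ T = 987.1 / 1.933 = 511 N.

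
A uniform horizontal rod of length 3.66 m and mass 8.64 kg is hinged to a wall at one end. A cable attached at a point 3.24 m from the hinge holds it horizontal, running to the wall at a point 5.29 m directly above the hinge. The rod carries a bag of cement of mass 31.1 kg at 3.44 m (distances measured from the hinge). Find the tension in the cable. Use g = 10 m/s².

About the hinge:
Beam weight: 8.64 × 10 = 86.4 N down at 1.83 m → arm 1.83 m, τ = 86.4 × 1.83 = 158.1 N·m clockwise.
Bag of cement: 31.1 × 10 = 311 N down at 3.44 m → arm 3.44 m, τ = 311 × 3.44 = 1070 N·m clockwise.
Total clockwise load moment = 1228 N·m.
The cable tension T acts at 3.24 m; only its component perpendicular to the rod, T sinθ, produces torque. sinθ = h/√(h²+d²) = 5.29/√(5.29²+3.24²) = 0.8528.
Balancing moments: T × 3.24 × 0.8528 = 1228, giving T = 1228 / 2.763 = 444 N.

T ≈ 444 N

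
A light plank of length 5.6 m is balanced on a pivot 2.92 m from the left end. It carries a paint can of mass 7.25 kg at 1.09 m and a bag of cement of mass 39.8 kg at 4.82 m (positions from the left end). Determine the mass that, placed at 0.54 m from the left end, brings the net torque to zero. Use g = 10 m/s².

Take moments about the pivot (at 2.92 m from the left end).
Paint can: 7.25 × 10 = 72.5 N down at 1.09 m → arm 1.83 m, τ = 72.5 × 1.83 = 132.7 N·m counterclockwise.
Bag of cement: 39.8 × 10 = 398 N down at 4.82 m → arm 1.9 m, τ = 398 × 1.9 = 756.2 N·m clockwise.
Net moment of known loads = 623.5 N·m clockwise.
An unknown mass m at 0.54 m has arm 2.38 m; its moment is m·g·2.38 counterclockwise.
Balancing moments: m × 10 × 2.38 = 623.5, giving m = 623.5 / (10 × 2.38) = 26.2 kg.

m ≈ 26.2 kg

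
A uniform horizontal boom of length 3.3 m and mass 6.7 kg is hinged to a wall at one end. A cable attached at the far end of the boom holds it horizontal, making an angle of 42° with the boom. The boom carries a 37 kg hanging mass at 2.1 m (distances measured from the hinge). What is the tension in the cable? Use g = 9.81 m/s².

T ≈ 394 N

Choose the hinge as the axis so the unknown hinge reaction has zero arm there.
Beam weight: 6.7 × 9.81 = 65.73 N down at 1.65 m → arm 1.65 m, τ = 65.73 × 1.65 = 108.5 N·m clockwise.
Hanging mass: 37 × 9.81 = 363 N down at 2.1 m → arm 2.1 m, τ = 363 × 2.1 = 762.3 N·m clockwise.
Total clockwise load moment = 870.8 N·m.
The cable tension T acts at 3.3 m; only its component perpendicular to the boom, T sinθ, produces torque. sin 42° = 0.6691.
Στ = 0 ⇒ T × 3.3 × 0.6691 = 870.8 ⇒ T = 870.8 / 2.208 = 394 N.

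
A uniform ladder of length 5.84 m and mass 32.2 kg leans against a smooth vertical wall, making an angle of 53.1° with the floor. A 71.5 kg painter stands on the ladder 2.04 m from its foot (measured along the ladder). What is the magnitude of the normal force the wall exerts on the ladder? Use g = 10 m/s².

Choose the foot of the ladder as the axis so the floor normal and friction both act there and drop out.
Ladder weight 32.2×10 = 322 N acts at 2.92 m along the ladder; its horizontal arm is 2.92·cos53.1° = 1.753 m → τ = 564.5 N·m clockwise.
Painter: 71.5×10 = 715 N at 2.04 m → arm 1.225 m → τ = 875.9 N·m clockwise.
Wall normal N acts horizontally at the top; its moment arm is the height L sinθ = 5.84·sin53.1° = 4.67 m, counterclockwise.
For rotational equilibrium, N × 4.67 = 1440, so N = 308 N.

N_wall ≈ 308 N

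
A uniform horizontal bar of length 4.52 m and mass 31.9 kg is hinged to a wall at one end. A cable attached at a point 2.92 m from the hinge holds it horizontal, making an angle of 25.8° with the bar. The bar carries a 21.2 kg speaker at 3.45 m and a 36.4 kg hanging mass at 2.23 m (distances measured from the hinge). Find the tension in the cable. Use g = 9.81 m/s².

Take moments about the hinge.
Beam weight: 31.9 × 9.81 = 312.9 N down at 2.26 m → arm 2.26 m, τ = 312.9 × 2.26 = 707.2 N·m clockwise.
Speaker: 21.2 × 9.81 = 208 N down at 3.45 m → arm 3.45 m, τ = 208 × 3.45 = 717.6 N·m clockwise.
Hanging mass: 36.4 × 9.81 = 357.1 N down at 2.23 m → arm 2.23 m, τ = 357.1 × 2.23 = 796.3 N·m clockwise.
Total clockwise load moment = 2221 N·m.
The cable tension T acts at 2.92 m; only its component perpendicular to the bar, T sinθ, produces torque. sin 25.8° = 0.4352.
Setting net torque to zero: T × 2.92 × 0.4352 = 2221 → T = 2221 / 1.271 = 1750 N.

T ≈ 1750 N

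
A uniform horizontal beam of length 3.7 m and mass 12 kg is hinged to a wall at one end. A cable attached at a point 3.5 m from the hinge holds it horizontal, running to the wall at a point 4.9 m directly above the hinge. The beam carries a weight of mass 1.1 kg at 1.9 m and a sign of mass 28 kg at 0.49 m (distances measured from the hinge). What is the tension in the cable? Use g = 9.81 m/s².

T ≈ 131 N

Taking torques about the hinge:
Beam weight: 12 × 9.81 = 117.7 N down at 1.85 m → arm 1.85 m, τ = 117.7 × 1.85 = 217.7 N·m clockwise.
Weight: 1.1 × 9.81 = 10.79 N down at 1.9 m → arm 1.9 m, τ = 10.79 × 1.9 = 20.5 N·m clockwise.
Sign: 28 × 9.81 = 274.7 N down at 0.49 m → arm 0.49 m, τ = 274.7 × 0.49 = 134.6 N·m clockwise.
Total clockwise load moment = 372.8 N·m.
The cable tension T acts at 3.5 m; only its component perpendicular to the beam, T sinθ, produces torque. sinθ = h/√(h²+d²) = 4.9/√(4.9²+3.5²) = 0.8137.
Setting net torque to zero: T × 3.5 × 0.8137 = 372.8 → T = 372.8 / 2.848 = 131 N.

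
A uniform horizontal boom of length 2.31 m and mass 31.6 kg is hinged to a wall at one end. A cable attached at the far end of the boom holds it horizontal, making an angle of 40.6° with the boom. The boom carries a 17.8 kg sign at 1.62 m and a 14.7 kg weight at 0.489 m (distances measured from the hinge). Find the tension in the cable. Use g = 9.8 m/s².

T ≈ 473 N

Choose the hinge as the axis so the unknown hinge reaction has zero arm there.
Beam weight: 31.6 × 9.8 = 309.7 N down at 1.155 m → arm 1.155 m, τ = 309.7 × 1.155 = 357.7 N·m clockwise.
Sign: 17.8 × 9.8 = 174.4 N down at 1.62 m → arm 1.62 m, τ = 174.4 × 1.62 = 282.5 N·m clockwise.
Weight: 14.7 × 9.8 = 144.1 N down at 0.489 m → arm 0.489 m, τ = 144.1 × 0.489 = 70.46 N·m clockwise.
Total clockwise load moment = 710.7 N·m.
The cable tension T acts at 2.31 m; only its component perpendicular to the boom, T sinθ, produces torque. sin 40.6° = 0.6508.
Balancing moments: T × 2.31 × 0.6508 = 710.7, giving T = 710.7 / 1.503 = 473 N.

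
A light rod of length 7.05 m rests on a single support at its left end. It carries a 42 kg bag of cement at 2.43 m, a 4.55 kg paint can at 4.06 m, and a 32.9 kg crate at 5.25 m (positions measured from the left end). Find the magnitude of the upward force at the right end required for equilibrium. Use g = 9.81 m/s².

F ≈ 408 N

About the left end:
Bag of cement: 42 × 9.81 = 412 N down at 2.43 m → arm 2.43 m, τ = 412 × 2.43 = 1001 N·m clockwise.
Paint can: 4.55 × 9.81 = 44.64 N down at 4.06 m → arm 4.06 m, τ = 44.64 × 4.06 = 181.2 N·m clockwise.
Crate: 32.9 × 9.81 = 322.7 N down at 5.25 m → arm 5.25 m, τ = 322.7 × 5.25 = 1694 N·m clockwise.
Net moment of the loads = 2876 N·m clockwise.
The upward force F acts at the right end, arm 7.05 m, giving F × 7.05 counterclockwise.
Balancing moments: F × 7.05 = 2876, giving F = 2876 / 7.05 = 408 N.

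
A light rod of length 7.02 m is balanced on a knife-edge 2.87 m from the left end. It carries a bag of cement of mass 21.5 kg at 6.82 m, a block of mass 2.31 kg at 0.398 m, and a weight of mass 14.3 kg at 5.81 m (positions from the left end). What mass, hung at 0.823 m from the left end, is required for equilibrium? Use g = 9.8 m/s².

m ≈ 59.2 kg

About the knife-edge (at 2.87 m from the left end):
Bag of cement: 21.5 × 9.8 = 210.7 N down at 6.82 m → arm 3.95 m, τ = 210.7 × 3.95 = 832.3 N·m clockwise.
Block: 2.31 × 9.8 = 22.64 N down at 0.398 m → arm 2.472 m, τ = 22.64 × 2.472 = 55.97 N·m counterclockwise.
Weight: 14.3 × 9.8 = 140.1 N down at 5.81 m → arm 2.94 m, τ = 140.1 × 2.94 = 411.9 N·m clockwise.
Net moment of known loads = 1188 N·m clockwise.
An unknown mass m at 0.823 m has arm 2.047 m; its moment is m·g·2.047 counterclockwise.
For rotational equilibrium, m × 9.8 × 2.047 = 1188, so m = 1188 / (9.8 × 2.047) = 59.2 kg.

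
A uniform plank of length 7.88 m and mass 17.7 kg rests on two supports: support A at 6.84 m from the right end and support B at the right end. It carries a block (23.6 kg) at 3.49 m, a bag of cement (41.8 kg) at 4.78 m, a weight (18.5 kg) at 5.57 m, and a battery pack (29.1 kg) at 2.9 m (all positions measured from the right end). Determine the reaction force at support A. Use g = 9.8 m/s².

Take moments about support B.
Beam weight: 17.7 × 9.8 = 173.5 N down at 3.94 m → arm 3.94 m, τ = 173.5 × 3.94 = 683.6 N·m counterclockwise.
Block: 23.6 × 9.8 = 231.3 N down at 3.49 m → arm 3.49 m, τ = 231.3 × 3.49 = 807.2 N·m counterclockwise.
Bag of cement: 41.8 × 9.8 = 409.6 N down at 4.78 m → arm 4.78 m, τ = 409.6 × 4.78 = 1958 N·m counterclockwise.
Weight: 18.5 × 9.8 = 181.3 N down at 5.57 m → arm 5.57 m, τ = 181.3 × 5.57 = 1010 N·m counterclockwise.
Battery pack: 29.1 × 9.8 = 285.2 N down at 2.9 m → arm 2.9 m, τ = 285.2 × 2.9 = 827.1 N·m counterclockwise.
Net load moment about support B = 5286 N·m counterclockwise.
Reaction R at support A is upward at 6.84 m, arm 6.84 m → moment R × 6.84 clockwise.
Setting net torque to zero: R × 6.84 = 5286 → R = 773 N.

R_A ≈ 773 N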